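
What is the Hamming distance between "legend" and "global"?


Comparing character by character (same length = 6):
  Pos 0: 'l' vs 'g' !=
  Pos 1: 'e' vs 'l' !=
  Pos 2: 'g' vs 'o' !=
  Pos 3: 'e' vs 'b' !=
  Pos 4: 'n' vs 'a' !=
  Pos 5: 'd' vs 'l' !=
Hamming distance = 6


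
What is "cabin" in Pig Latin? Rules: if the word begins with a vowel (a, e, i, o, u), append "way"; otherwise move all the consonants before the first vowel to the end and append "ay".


Word: "cabin"
Starts with consonant(s) → move to end, add 'ay'
Consonant cluster: "c"
Pig Latin = "abincay"


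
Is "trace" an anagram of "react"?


Word 1: "react" → sorted: acert
Word 2: "trace" → sorted: acert
Same letters? acert == acert
Anagram = Yes


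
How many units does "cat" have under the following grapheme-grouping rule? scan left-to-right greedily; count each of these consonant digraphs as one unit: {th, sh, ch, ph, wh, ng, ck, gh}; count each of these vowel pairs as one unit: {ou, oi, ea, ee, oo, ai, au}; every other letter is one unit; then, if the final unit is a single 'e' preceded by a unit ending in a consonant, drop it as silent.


Word: "cat" (3 letters)
Left-to-right scan:
  [1] 'c' (letter)
  [2] 'a' (letter)
  [3] 't' (letter)
Units from scan: 3
Sound units = 3 units


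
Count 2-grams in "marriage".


Word: "marriage" (length 8)
Number of 2-grams = length - 2 + 1 = 8 - 2 + 1
= 7


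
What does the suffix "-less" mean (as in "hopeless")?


Suffix: -less
As in: hopeless -> hope + -less
Meaning = without


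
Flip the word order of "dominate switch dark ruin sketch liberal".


Original: "dominate switch dark ruin sketch liberal"
Words (1..n): dominate | switch | dark | ruin | sketch | liberal
Reversed (n..1): liberal | sketch | ruin | dark | switch | dominate
Result = "liberal sketch ruin dark switch dominate"


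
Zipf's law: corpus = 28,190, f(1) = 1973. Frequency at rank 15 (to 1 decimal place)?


Zipf's law: f(r) = f(1) / r
f(1) = 1973
f(15) = 1973 / 15
= 131.5 occurrences


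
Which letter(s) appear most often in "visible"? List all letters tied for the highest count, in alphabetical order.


Word: "visible"
Letter counts:
  'b': 1
  'e': 1
  'i': 2
  'l': 1
  's': 1
  'v': 1
Maximum count = 2
Most frequent = 'i' (2 times each)


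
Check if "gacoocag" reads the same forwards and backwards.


Word: "gacoocag"
Reversed: "gacoocag"
Forward == Backward? gacoocag == gacoocag
Palindrome = Yes


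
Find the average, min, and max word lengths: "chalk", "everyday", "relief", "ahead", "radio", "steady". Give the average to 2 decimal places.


Lengths: "chalk"=5, "everyday"=8, "relief"=6, "ahead"=5, "radio"=5, "steady"=6
Sum = 35, Count = 6
Average = 35/6 = 5.83
= avg=5.83, min=5, max=8


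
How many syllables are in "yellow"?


Word: "yellow"
Syllable breakdown: yel | low
Counting: 2 parts
= 2 syllables


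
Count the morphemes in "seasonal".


Word: "seasonal"
Morphemes: season / -al
Each morpheme carries meaning
= 2 morphemes


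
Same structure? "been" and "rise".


Pattern of "been": [0, 1, 1, 2]
Pattern of "rise": [0, 1, 2, 3]
Patterns do not match
Same pattern = No


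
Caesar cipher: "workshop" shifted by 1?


Word: "workshop"
Shift: 1
Each letter → (letter + shift) mod 26:
  'w' (22) + 1 = 23 → 'x'
  'o' (14) + 1 = 15 → 'p'
  'r' (17) + 1 = 18 → 's'
  'k' (10) + 1 = 11 → 'l'
  's' (18) + 1 = 19 → 't'
  'h' (7) + 1 = 8 → 'i'
  'o' (14) + 1 = 15 → 'p'
  'p' (15) + 1 = 16 → 'q'
Result = "xpsltipq"


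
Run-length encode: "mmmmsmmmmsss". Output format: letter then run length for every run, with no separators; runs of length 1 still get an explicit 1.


String: "mmmmsmmmmsss"
Scanning for consecutive runs:
  'm' x 4
  's' x 1
  'm' x 4
  's' x 3
RLE = "m4s1m4s3"


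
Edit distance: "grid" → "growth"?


Word 1: "grid" (length 4)
Word 2: "growth" (length 6)
One optimal edit sequence (insert/delete/substitute each cost 1):
  1. keep 'g'
  2. keep 'r'
  3. insert 'o'  (+1)
  4. insert 'w'  (+1)
  5. substitute 'i' -> 't'  (+1)
  6. substitute 'd' -> 'h'  (+1)
Total edit operations: 4
Edit distance = 4


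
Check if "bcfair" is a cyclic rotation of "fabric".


Word: "fabric", Candidate: "bcfair"
Method: check if candidate is substring of word+word
"fabricfabric" contains "bcfair"? No
Is rotation = No


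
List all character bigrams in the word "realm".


Word: "realm" (length 5)
Number of bigrams = 5 - 2 + 1 = 4
  Position 0: "re"
  Position 1: "ea"
  Position 2: "al"
  Position 3: "lm"
Bigrams = "re", "ea", "al", "lm"


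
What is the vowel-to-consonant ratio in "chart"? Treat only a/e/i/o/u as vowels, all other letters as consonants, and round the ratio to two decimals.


Word: "chart"
Vowels (a,e,i,o,u): 1
Consonants: 4
Ratio = 1/4
= 0.25


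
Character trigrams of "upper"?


Word: "upper" (length 5)
Number of trigrams = 5 - 3 + 1 = 3
  Position 0: "upp"
  Position 1: "ppe"
  Position 2: "per"
Trigrams = "upp", "ppe", "per"


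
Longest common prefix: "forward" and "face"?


Word 1: "forward"
Word 2: "face"
Comparing from start:
  Pos 0: 'f' == 'f'
  Pos 1: 'o' != 'a' (stop)
LCP = "f" (length 1)


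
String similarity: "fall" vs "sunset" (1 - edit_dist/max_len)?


Word 1: "fall" (length 4)
Word 2: "sunset" (length 6)
One optimal edit sequence:
  1. insert 's'  (+1)
  2. insert 'u'  (+1)
  3. substitute 'f' -> 'n'  (+1)
  4. substitute 'a' -> 's'  (+1)
  5. substitute 'l' -> 'e'  (+1)
  6. substitute 'l' -> 't'  (+1)
Edit distance = 6
Max length = max(4, 6) = 6
Similarity = 1 - 6/6
= 0.0000


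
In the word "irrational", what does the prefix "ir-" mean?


Prefix: ir-
As in: irrational -> ir- + rational
Meaning = not


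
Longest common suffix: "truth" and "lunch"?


Word 1: "truth"
Word 2: "lunch"
Comparing from end:
  Pos -1: 'h' == 'h'
  Pos -2: 't' != 'c' (stop)
LCS = "h" (length 1)


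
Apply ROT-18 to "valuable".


Word: "valuable"
Shift: 18
Each letter → (letter + shift) mod 26:
  'v' (21) + 18 = 13 → 'n'
  'a' (0) + 18 = 18 → 's'
  'l' (11) + 18 = 3 → 'd'
  'u' (20) + 18 = 12 → 'm'
  'a' (0) + 18 = 18 → 's'
  'b' (1) + 18 = 19 → 't'
  'l' (11) + 18 = 3 → 'd'
  'e' (4) + 18 = 22 → 'w'
Result = "nsdmstdw"


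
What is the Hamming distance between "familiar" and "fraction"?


Comparing character by character (same length = 8):
  Pos 0: 'f' vs 'f' =
  Pos 1: 'a' vs 'r' !=
  Pos 2: 'm' vs 'a' !=
  Pos 3: 'i' vs 'c' !=
  Pos 4: 'l' vs 't' !=
  Pos 5: 'i' vs 'i' =
  Pos 6: 'a' vs 'o' !=
  Pos 7: 'r' vs 'n' !=
Hamming distance = 6


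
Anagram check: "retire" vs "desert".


Word 1: "retire" → sorted: eeirrt
Word 2: "desert" → sorted: deerst
Same letters? eeirrt != deerst
Anagram = No


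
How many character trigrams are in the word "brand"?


Word: "brand" (length 5)
Number of 3-grams = length - 3 + 1 = 5 - 3 + 1
= 3


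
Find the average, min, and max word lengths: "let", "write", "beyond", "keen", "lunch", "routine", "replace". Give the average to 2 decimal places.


Lengths: "let"=3, "write"=5, "beyond"=6, "keen"=4, "lunch"=5, "routine"=7, "replace"=7
Sum = 37, Count = 7
Average = 37/7 = 5.29
= avg=5.29, min=3, max=7


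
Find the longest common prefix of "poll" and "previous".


Word 1: "poll"
Word 2: "previous"
Comparing from start:
  Pos 0: 'p' == 'p'
  Pos 1: 'o' != 'r' (stop)
LCP = "p" (length 1)


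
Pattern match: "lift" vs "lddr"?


Pattern of "lift": [0, 1, 2, 3]
Pattern of "lddr": [0, 1, 1, 2]
Patterns do not match
Same pattern = No


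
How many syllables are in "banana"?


Word: "banana"
Syllable breakdown: ba-na-na
Counting: 3 parts
= 3 syllables


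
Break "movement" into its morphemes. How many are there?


Word: "movement"
Morphemes: move / -ment
Each morpheme carries meaning
= 2 morphemes


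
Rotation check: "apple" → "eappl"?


Word: "apple", Candidate: "eappl"
Method: check if candidate is substring of word+word
"appleapple" contains "eappl"? Yes
Is rotation = Yes


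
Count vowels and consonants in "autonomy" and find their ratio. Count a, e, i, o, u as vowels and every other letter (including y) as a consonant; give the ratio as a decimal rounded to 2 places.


Word: "autonomy"
Vowels (a,e,i,o,u): 4
Consonants: 4
Ratio = 4/4
= 1.00


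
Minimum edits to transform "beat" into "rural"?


Word 1: "beat" (length 4)
Word 2: "rural" (length 5)
One optimal edit sequence (insert/delete/substitute each cost 1):
  1. insert 'r'  (+1)
  2. substitute 'b' -> 'u'  (+1)
  3. substitute 'e' -> 'r'  (+1)
  4. keep 'a'
  5. substitute 't' -> 'l'  (+1)
Total edit operations: 4
Edit distance = 4


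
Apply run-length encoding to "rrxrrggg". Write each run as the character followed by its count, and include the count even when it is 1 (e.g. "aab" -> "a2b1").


String: "rrxrrggg"
Scanning for consecutive runs:
  'r' x 2
  'x' x 1
  'r' x 2
  'g' x 3
RLE = "r2x1r2g3"


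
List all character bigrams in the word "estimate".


Word: "estimate" (length 8)
Number of bigrams = 8 - 2 + 1 = 7
  Position 0: "es"
  Position 1: "st"
  Position 2: "ti"
  Position 3: "im"
  Position 4: "ma"
  Position 5: "at"
  Position 6: "te"
Bigrams = "es", "st", "ti", "im", "ma", "at", "te"


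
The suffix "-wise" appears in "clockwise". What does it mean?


Suffix: -wise
Example: clockwise = clock + -wise
Meaning = in the manner of


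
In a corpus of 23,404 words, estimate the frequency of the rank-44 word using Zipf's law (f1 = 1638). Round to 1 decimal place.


Zipf's law: f(r) = f(1) / r
f(1) = 1638
f(44) = 1638 / 44
= 37.2 occurrences


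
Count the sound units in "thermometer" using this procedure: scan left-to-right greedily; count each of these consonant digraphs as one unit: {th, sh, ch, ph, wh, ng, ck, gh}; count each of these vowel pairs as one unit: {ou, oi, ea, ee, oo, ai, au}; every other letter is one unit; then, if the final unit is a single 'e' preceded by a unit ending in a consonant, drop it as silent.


Word: "thermometer" (11 letters)
Left-to-right scan:
  [1] 'th' (digraph)
  [2] 'e' (letter)
  [3] 'r' (letter)
  [4] 'm' (letter)
  [5] 'o' (letter)
  [6] 'm' (letter)
  [7] 'e' (letter)
  [8] 't' (letter)
  [9] 'e' (letter)
  [10] 'r' (letter)
Units from scan: 10
Sound units = 10 units


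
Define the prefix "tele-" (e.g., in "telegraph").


Prefix: tele-
As in: telegraph -> tele- + graph
Meaning = distant


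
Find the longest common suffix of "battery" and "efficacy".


Word 1: "battery"
Word 2: "efficacy"
Comparing from end:
  Pos -1: 'y' == 'y'
  Pos -2: 'r' != 'c' (stop)
LCS = "y" (length 1)


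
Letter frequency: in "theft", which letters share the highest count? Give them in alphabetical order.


Word: "theft"
Letter counts:
  'e': 1
  'f': 1
  'h': 1
  't': 2
Maximum count = 2
Most frequent = 't' (2 times each)


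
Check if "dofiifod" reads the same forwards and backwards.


Word: "dofiifod"
Reversed: "dofiifod"
Forward == Backward? dofiifod == dofiifod
Palindrome = Yes


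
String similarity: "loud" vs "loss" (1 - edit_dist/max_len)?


Word 1: "loud" (length 4)
Word 2: "loss" (length 4)
One optimal edit sequence:
  1. keep 'l'
  2. keep 'o'
  3. substitute 'u' -> 's'  (+1)
  4. substitute 'd' -> 's'  (+1)
Edit distance = 2
Max length = max(4, 4) = 4
Similarity = 1 - 2/4
= 0.5000


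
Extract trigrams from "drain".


Word: "drain" (length 5)
Number of trigrams = 5 - 3 + 1 = 3
  Position 0: "dra"
  Position 1: "rai"
  Position 2: "ain"
Trigrams = "dra", "rai", "ain"


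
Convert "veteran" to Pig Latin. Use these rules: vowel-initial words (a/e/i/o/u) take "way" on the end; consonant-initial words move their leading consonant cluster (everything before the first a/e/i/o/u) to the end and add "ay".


Word: "veteran"
Starts with consonant(s) → move to end, add 'ay'
Consonant cluster: "v"
Pig Latin = "eteranvay"


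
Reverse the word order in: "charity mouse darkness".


Original: "charity mouse darkness"
Words (1..n): charity | mouse | darkness
Reversed (n..1): darkness | mouse | charity
Result = "darkness mouse charity"


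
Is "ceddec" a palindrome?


Word: "ceddec"
Reversed: "ceddec"
Forward == Backward? ceddec == ceddec
Palindrome = Yes


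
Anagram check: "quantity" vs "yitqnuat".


Word 1: "quantity" → sorted: ainqttuy
Word 2: "yitqnuat" → sorted: ainqttuy
Same letters? ainqttuy == ainqttuy
Anagram = Yes


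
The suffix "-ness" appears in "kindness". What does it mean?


Suffix: -ness
Example: kindness (kind + -ness)
Meaning = state of being


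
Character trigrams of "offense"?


Word: "offense" (length 7)
Number of trigrams = 7 - 3 + 1 = 5
  Position 0: "off"
  Position 1: "ffe"
  Position 2: "fen"
  Position 3: "ens"
  Position 4: "nse"
Trigrams = "off", "ffe", "fen", "ens", "nse"


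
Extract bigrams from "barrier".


Word: "barrier" (length 7)
Number of bigrams = 7 - 2 + 1 = 6
  Position 0: "ba"
  Position 1: "ar"
  Position 2: "rr"
  Position 3: "ri"
  Position 4: "ie"
  Position 5: "er"
Bigrams = "ba", "ar", "rr", "ri", "ie", "er"


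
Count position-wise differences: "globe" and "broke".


Comparing character by character (same length = 5):
  Pos 0: 'g' vs 'b' !=
  Pos 1: 'l' vs 'r' !=
  Pos 2: 'o' vs 'o' =
  Pos 3: 'b' vs 'k' !=
  Pos 4: 'e' vs 'e' =
Hamming distance = 3


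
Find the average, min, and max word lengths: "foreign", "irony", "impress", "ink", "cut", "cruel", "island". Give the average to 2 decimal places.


Lengths: "foreign"=7, "irony"=5, "impress"=7, "ink"=3, "cut"=3, "cruel"=5, "island"=6
Sum = 36, Count = 7
Average = 36/7 = 5.14
= avg=5.14, min=3, max=7


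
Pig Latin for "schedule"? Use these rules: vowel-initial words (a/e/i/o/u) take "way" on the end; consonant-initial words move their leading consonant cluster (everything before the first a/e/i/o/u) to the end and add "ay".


Word: "schedule"
Starts with consonant(s) → move to end, add 'ay'
Consonant cluster: "sch"
Pig Latin = "eduleschay"


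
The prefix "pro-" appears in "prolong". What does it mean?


Prefix: pro-
Example: prolong = pro- + long
Meaning = forward / in favor of


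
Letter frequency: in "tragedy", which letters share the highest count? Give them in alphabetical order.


Word: "tragedy"
Letter counts:
  'a': 1
  'd': 1
  'e': 1
  'g': 1
  'r': 1
  't': 1
  'y': 1
Maximum count = 1
Most frequent = 'a', 'd', 'e', 'g', 'r', 't', 'y' (1 time each)


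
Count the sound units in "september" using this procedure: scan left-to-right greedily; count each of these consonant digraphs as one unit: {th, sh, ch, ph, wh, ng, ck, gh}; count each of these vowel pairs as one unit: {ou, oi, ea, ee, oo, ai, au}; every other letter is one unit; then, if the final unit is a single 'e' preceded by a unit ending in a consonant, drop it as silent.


Word: "september" (9 letters)
Left-to-right scan:
  [1] 's' (letter)
  [2] 'e' (letter)
  [3] 'p' (letter)
  [4] 't' (letter)
  [5] 'e' (letter)
  [6] 'm' (letter)
  [7] 'b' (letter)
  [8] 'e' (letter)
  [9] 'r' (letter)
Units from scan: 9
Sound units = 9 units


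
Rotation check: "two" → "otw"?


Word: "two", Candidate: "otw"
Method: check if candidate is substring of word+word
"twotwo" contains "otw"? Yes
Is rotation = Yes


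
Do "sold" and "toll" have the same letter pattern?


Pattern of "sold": [0, 1, 2, 3]
Pattern of "toll": [0, 1, 2, 2]
Patterns do not match
Same pattern = No


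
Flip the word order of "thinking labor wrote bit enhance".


Original: "thinking labor wrote bit enhance"
Words (1..n): thinking | labor | wrote | bit | enhance
Reversed (n..1): enhance | bit | wrote | labor | thinking
Result = "enhance bit wrote labor thinking"


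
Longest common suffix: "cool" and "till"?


Word 1: "cool"
Word 2: "till"
Comparing from end:
  Pos -1: 'l' == 'l'
  Pos -2: 'o' != 'l' (stop)
LCS = "l" (length 1)


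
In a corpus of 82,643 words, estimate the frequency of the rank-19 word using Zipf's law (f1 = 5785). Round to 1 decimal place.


Zipf's law: f(r) = f(1) / r
f(1) = 5785
f(19) = 5785 / 19
= 304.5 occurrences


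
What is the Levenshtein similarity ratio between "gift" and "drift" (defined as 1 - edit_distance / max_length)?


Word 1: "gift" (length 4)
Word 2: "drift" (length 5)
One optimal edit sequence:
  1. insert 'd'  (+1)
  2. substitute 'g' -> 'r'  (+1)
  3. keep 'i'
  4. keep 'f'
  5. keep 't'
Edit distance = 2
Max length = max(4, 5) = 5
Similarity = 1 - 2/5
= 0.6000


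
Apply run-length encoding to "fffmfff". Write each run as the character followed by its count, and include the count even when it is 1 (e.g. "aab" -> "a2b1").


String: "fffmfff"
Scanning for consecutive runs:
  'f' x 3
  'm' x 1
  'f' x 3
RLE = "f3m1f3"


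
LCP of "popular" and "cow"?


Word 1: "popular"
Word 2: "cow"
Comparing from start:
  Pos 0: 'p' != 'c' (stop)
LCP = "" (length 0)


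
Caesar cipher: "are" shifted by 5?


Word: "are"
Shift: 5
Each letter → (letter + shift) mod 26:
  'a' (0) + 5 = 5 → 'f'
  'r' (17) + 5 = 22 → 'w'
  'e' (4) + 5 = 9 → 'j'
Result = "fwj"


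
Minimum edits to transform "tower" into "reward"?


Word 1: "tower" (length 5)
Word 2: "reward" (length 6)
One optimal edit sequence (insert/delete/substitute each cost 1):
  1. substitute 't' -> 'r'  (+1)
  2. substitute 'o' -> 'e'  (+1)
  3. keep 'w'
  4. substitute 'e' -> 'a'  (+1)
  5. keep 'r'
  6. insert 'd'  (+1)
Total edit operations: 4
Edit distance = 4


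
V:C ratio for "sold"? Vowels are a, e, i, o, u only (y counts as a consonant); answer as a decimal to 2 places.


Word: "sold"
Vowels (a,e,i,o,u): 1
Consonants: 3
Ratio = 1/3
= 0.33


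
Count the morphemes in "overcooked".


Word: "overcooked"
Morphemes: over- | cook | -ed
Each morpheme carries meaning
= 3 morphemes


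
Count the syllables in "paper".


Word: "paper"
Syllable breakdown: pa · per
Counting: 2 parts
= 2 syllables


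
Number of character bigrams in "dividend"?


Word: "dividend" (length 8)
Number of 2-grams = length - 2 + 1 = 8 - 2 + 1
= 7


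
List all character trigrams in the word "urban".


Word: "urban" (length 5)
Number of trigrams = 5 - 3 + 1 = 3
  Position 0: "urb"
  Position 1: "rba"
  Position 2: "ban"
Trigrams = "urb", "rba", "ban"


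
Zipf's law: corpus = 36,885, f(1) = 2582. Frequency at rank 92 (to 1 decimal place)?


Zipf's law: f(r) = f(1) / r
f(1) = 2582
f(92) = 2582 / 92
= 28.1 occurrences


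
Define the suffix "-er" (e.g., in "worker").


Suffix: -er
As in: worker -> work + -er
Meaning = one who / more


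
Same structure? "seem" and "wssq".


Pattern of "seem": [0, 1, 1, 2]
Pattern of "wssq": [0, 1, 1, 2]
Patterns match
Same pattern = Yes


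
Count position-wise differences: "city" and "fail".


Comparing character by character (same length = 4):
  Pos 0: 'c' vs 'f' !=
  Pos 1: 'i' vs 'a' !=
  Pos 2: 't' vs 'i' !=
  Pos 3: 'y' vs 'l' !=
Hamming distance = 4


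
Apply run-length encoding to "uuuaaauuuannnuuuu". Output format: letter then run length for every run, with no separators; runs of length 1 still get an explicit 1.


String: "uuuaaauuuannnuuuu"
Scanning for consecutive runs:
  'u' x 3
  'a' x 3
  'u' x 3
  'a' x 1
  'n' x 3
  'u' x 4
RLE = "u3a3u3a1n3u4"


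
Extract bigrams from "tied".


Word: "tied" (length 4)
Number of bigrams = 4 - 2 + 1 = 3
  Position 0: "ti"
  Position 1: "ie"
  Position 2: "ed"
Bigrams = "ti", "ie", "ed"


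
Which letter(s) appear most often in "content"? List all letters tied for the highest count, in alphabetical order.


Word: "content"
Letter counts:
  'c': 1
  'e': 1
  'n': 2
  'o': 1
  't': 2
Maximum count = 2
Most frequent = 'n', 't' (2 times each)


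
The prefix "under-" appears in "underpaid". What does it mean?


Prefix: under-
As in: underpaid -> under- + paid
Meaning = insufficient


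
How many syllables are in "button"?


Word: "button"
Syllable breakdown: but | ton
Counting: 2 parts
= 2 syllables


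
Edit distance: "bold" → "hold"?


Word 1: "bold" (length 4)
Word 2: "hold" (length 4)
One optimal edit sequence (insert/delete/substitute each cost 1):
  1. substitute 'b' -> 'h'  (+1)
  2. keep 'o'
  3. keep 'l'
  4. keep 'd'
Total edit operations: 1
Edit distance = 1


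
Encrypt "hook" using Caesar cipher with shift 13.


Word: "hook"
Shift: 13
Each letter → (letter + shift) mod 26:
  'h' (7) + 13 = 20 → 'u'
  'o' (14) + 13 = 1 → 'b'
  'o' (14) + 13 = 1 → 'b'
  'k' (10) + 13 = 23 → 'x'
Result = "ubbx"


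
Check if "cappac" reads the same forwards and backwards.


Word: "cappac"
Reversed: "cappac"
Forward == Backward? cappac == cappac
Palindrome = Yes


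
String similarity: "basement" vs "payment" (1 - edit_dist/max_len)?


Word 1: "basement" (length 8)
Word 2: "payment" (length 7)
One optimal edit sequence:
  1. substitute 'b' -> 'p'  (+1)
  2. keep 'a'
  3. delete 's'  (+1)
  4. substitute 'e' -> 'y'  (+1)
  5. keep 'm'
  6. keep 'e'
  7. keep 'n'
  8. keep 't'
Edit distance = 3
Max length = max(8, 7) = 8
Similarity = 1 - 3/8
= 0.6250


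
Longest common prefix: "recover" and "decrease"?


Word 1: "recover"
Word 2: "decrease"
Comparing from start:
  Pos 0: 'r' != 'd' (stop)
LCP = "" (length 0)


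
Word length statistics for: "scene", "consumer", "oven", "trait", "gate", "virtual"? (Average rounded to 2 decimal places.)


Lengths: "scene"=5, "consumer"=8, "oven"=4, "trait"=5, "gate"=4, "virtual"=7
Sum = 33, Count = 6
Average = 33/6 = 5.50
= avg=5.50, min=4, max=8


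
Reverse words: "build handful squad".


Original: "build handful squad"
Words (1..n): build | handful | squad
Reversed (n..1): squad | handful | build
Result = "squad handful build"


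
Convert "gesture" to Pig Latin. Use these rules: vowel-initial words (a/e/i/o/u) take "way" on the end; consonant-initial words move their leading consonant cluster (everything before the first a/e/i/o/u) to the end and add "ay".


Word: "gesture"
Starts with consonant(s) → move to end, add 'ay'
Consonant cluster: "g"
Pig Latin = "esturegay"


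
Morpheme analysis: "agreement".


Word: "agreement"
Morphemes: agree | -ment
Each morpheme carries meaning
= 2 morphemes


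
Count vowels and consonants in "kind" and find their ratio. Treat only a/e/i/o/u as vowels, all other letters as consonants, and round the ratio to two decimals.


Word: "kind"
Vowels (a,e,i,o,u): 1
Consonants: 3
Ratio = 1/3
= 0.33


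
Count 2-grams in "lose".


Word: "lose" (length 4)
Number of 2-grams = length - 2 + 1 = 4 - 2 + 1
= 3


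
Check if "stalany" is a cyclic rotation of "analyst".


Word: "analyst", Candidate: "stalany"
Method: check if candidate is substring of word+word
"analystanalyst" contains "stalany"? No
Is rotation = No


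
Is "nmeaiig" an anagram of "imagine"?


Word 1: "imagine" → sorted: aegiimn
Word 2: "nmeaiig" → sorted: aegiimn
Same letters? aegiimn == aegiimn
Anagram = Yes


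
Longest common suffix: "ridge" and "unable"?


Word 1: "ridge"
Word 2: "unable"
Comparing from end:
  Pos -1: 'e' == 'e'
  Pos -2: 'g' != 'l' (stop)
LCS = "e" (length 1)


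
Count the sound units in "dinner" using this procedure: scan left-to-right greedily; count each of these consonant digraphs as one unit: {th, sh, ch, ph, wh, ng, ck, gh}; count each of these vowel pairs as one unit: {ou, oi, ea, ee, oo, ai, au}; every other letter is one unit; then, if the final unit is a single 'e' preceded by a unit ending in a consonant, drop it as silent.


Word: "dinner" (6 letters)
Left-to-right scan:
  (1) 'd' (letter)
  (2) 'i' (letter)
  (3) 'n' (letter)
  (4) 'n' (letter)
  (5) 'e' (letter)
  (6) 'r' (letter)
Units from scan: 6
Sound units = 6 units


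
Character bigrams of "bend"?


Word: "bend" (length 4)
Number of bigrams = 4 - 2 + 1 = 3
  Position 0: "be"
  Position 1: "en"
  Position 2: "nd"
Bigrams = "be", "en", "nd"


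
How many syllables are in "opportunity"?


Word: "opportunity"
Syllable breakdown: op-por-tu-ni-ty
Counting: 5 parts
= 5 syllables


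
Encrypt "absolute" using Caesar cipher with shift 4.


Word: "absolute"
Shift: 4
Each letter → (letter + shift) mod 26:
  'a' (0) + 4 = 4 → 'e'
  'b' (1) + 4 = 5 → 'f'
  's' (18) + 4 = 22 → 'w'
  'o' (14) + 4 = 18 → 's'
  'l' (11) + 4 = 15 → 'p'
  'u' (20) + 4 = 24 → 'y'
  't' (19) + 4 = 23 → 'x'
  'e' (4) + 4 = 8 → 'i'
Result = "efwspyxi"


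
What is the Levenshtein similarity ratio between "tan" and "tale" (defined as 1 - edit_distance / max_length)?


Word 1: "tan" (length 3)
Word 2: "tale" (length 4)
One optimal edit sequence:
  1. keep 't'
  2. keep 'a'
  3. insert 'l'  (+1)
  4. substitute 'n' -> 'e'  (+1)
Edit distance = 2
Max length = max(3, 4) = 4
Similarity = 1 - 2/4
= 0.5000


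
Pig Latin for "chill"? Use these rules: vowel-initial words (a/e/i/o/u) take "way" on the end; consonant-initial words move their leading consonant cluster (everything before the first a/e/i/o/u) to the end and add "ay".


Word: "chill"
Starts with consonant(s) → move to end, add 'ay'
Consonant cluster: "ch"
Pig Latin = "illchay"


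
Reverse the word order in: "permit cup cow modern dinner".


Original: "permit cup cow modern dinner"
Words (1..n): permit | cup | cow | modern | dinner
Reversed (n..1): dinner | modern | cow | cup | permit
Result = "dinner modern cow cup permit"


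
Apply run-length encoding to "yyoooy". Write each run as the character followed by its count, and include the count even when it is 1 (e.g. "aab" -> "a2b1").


String: "yyoooy"
Scanning for consecutive runs:
  'y' x 2
  'o' x 3
  'y' x 1
RLE = "y2o3y1"


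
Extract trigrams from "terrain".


Word: "terrain" (length 7)
Number of trigrams = 7 - 3 + 1 = 5
  Position 0: "ter"
  Position 1: "err"
  Position 2: "rra"
  Position 3: "rai"
  Position 4: "ain"
Trigrams = "ter", "err", "rra", "rai", "ain"


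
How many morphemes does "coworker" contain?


Word: "coworker"
Morphemes: co- + work + -er
Each morpheme carries meaning
= 3 morphemes


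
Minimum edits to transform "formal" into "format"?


Word 1: "formal" (length 6)
Word 2: "format" (length 6)
One optimal edit sequence (insert/delete/substitute each cost 1):
  1. keep 'f'
  2. keep 'o'
  3. keep 'r'
  4. keep 'm'
  5. keep 'a'
  6. substitute 'l' -> 't'  (+1)
Total edit operations: 1
Edit distance = 1


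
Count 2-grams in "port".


Word: "port" (length 4)
Number of 2-grams = length - 2 + 1 = 4 - 2 + 1
= 3


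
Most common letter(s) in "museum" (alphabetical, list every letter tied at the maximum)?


Word: "museum"
Letter counts:
  'e': 1
  'm': 2
  's': 1
  'u': 2
Maximum count = 2
Most frequent = 'm', 'u' (2 times each)


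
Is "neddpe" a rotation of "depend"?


Word: "depend", Candidate: "neddpe"
Method: check if candidate is substring of word+word
"dependdepend" contains "neddpe"? No
Is rotation = No


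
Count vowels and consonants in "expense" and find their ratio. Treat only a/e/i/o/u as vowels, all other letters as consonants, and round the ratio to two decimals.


Word: "expense"
Vowels (a,e,i,o,u): 3
Consonants: 4
Ratio = 3/4
= 0.75


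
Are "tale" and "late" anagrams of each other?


Word 1: "tale" → sorted: aelt
Word 2: "late" → sorted: aelt
Same letters? aelt == aelt
Anagram = Yes


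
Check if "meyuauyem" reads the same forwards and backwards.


Word: "meyuauyem"
Reversed: "meyuauyem"
Forward == Backward? meyuauyem == meyuauyem
Palindrome = Yes


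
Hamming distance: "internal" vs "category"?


Comparing character by character (same length = 8):
  Pos 0: 'i' vs 'c' !=
  Pos 1: 'n' vs 'a' !=
  Pos 2: 't' vs 't' =
  Pos 3: 'e' vs 'e' =
  Pos 4: 'r' vs 'g' !=
  Pos 5: 'n' vs 'o' !=
  Pos 6: 'a' vs 'r' !=
  Pos 7: 'l' vs 'y' !=
Hamming distance = 6


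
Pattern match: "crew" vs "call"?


Pattern of "crew": [0, 1, 2, 3]
Pattern of "call": [0, 1, 2, 2]
Patterns do not match
Same pattern = No


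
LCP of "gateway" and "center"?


Word 1: "gateway"
Word 2: "center"
Comparing from start:
  Pos 0: 'g' != 'c' (stop)
LCP = "" (length 0)


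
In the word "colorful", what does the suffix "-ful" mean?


Suffix: -ful
As in: colorful -> color + -ful
Meaning = full of


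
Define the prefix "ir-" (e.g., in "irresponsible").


Prefix: ir-
Example: irresponsible (ir- + responsible)
Meaning = not


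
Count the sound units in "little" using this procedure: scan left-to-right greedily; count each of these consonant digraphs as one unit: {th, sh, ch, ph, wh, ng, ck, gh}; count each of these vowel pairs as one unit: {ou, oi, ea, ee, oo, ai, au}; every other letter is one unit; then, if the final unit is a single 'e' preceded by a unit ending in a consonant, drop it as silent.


Word: "little" (6 letters)
Left-to-right scan:
  (1) 'l' (letter)
  (2) 'i' (letter)
  (3) 't' (letter)
  (4) 't' (letter)
  (5) 'l' (letter)
  (6) 'e' (letter)
Units from scan: 6
Final unit is 'e' after a consonant -> drop as silent (-1)
Sound units = 5 units


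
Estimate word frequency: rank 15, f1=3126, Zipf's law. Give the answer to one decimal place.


Zipf's law: f(r) = f(1) / r
f(1) = 3126
f(15) = 3126 / 15
= 208.4 occurrences


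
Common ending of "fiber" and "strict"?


Word 1: "fiber"
Word 2: "strict"
Comparing from end:
  Pos -1: 'r' != 't' (stop)
LCS = "" (length 0)


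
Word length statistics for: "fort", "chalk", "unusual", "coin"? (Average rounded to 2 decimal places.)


Lengths: "fort"=4, "chalk"=5, "unusual"=7, "coin"=4
Sum = 20, Count = 4
Average = 20/4 = 5.00
= avg=5.00, min=4, max=7


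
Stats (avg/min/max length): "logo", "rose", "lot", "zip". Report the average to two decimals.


Lengths: "logo"=4, "rose"=4, "lot"=3, "zip"=3
Sum = 14, Count = 4
Average = 14/4 = 3.50
= avg=3.50, min=3, max=4


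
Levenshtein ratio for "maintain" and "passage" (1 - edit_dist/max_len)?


Word 1: "maintain" (length 8)
Word 2: "passage" (length 7)
One optimal edit sequence:
  1. substitute 'm' -> 'p'  (+1)
  2. keep 'a'
  3. delete 'i'  (+1)
  4. substitute 'n' -> 's'  (+1)
  5. substitute 't' -> 's'  (+1)
  6. keep 'a'
  7. substitute 'i' -> 'g'  (+1)
  8. substitute 'n' -> 'e'  (+1)
Edit distance = 6
Max length = max(8, 7) = 8
Similarity = 1 - 6/8
= 0.2500


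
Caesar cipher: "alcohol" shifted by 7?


Word: "alcohol"
Shift: 7
Each letter → (letter + shift) mod 26:
  'a' (0) + 7 = 7 → 'h'
  'l' (11) + 7 = 18 → 's'
  'c' (2) + 7 = 9 → 'j'
  'o' (14) + 7 = 21 → 'v'
  'h' (7) + 7 = 14 → 'o'
  'o' (14) + 7 = 21 → 'v'
  'l' (11) + 7 = 18 → 's'
Result = "hsjvovs"


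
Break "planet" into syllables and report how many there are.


Word: "planet"
Syllable breakdown: plan | et
Counting: 2 parts
= 2 syllables


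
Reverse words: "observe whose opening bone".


Original: "observe whose opening bone"
Words (1..n): observe | whose | opening | bone
Reversed (n..1): bone | opening | whose | observe
Result = "bone opening whose observe"


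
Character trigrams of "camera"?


Word: "camera" (length 6)
Number of trigrams = 6 - 3 + 1 = 4
  Position 0: "cam"
  Position 1: "ame"
  Position 2: "mer"
  Position 3: "era"
Trigrams = "cam", "ame", "mer", "era"


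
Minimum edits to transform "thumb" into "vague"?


Word 1: "thumb" (length 5)
Word 2: "vague" (length 5)
One optimal edit sequence (insert/delete/substitute each cost 1):
  1. substitute 't' -> 'v'  (+1)
  2. substitute 'h' -> 'a'  (+1)
  3. substitute 'u' -> 'g'  (+1)
  4. substitute 'm' -> 'u'  (+1)
  5. substitute 'b' -> 'e'  (+1)
Total edit operations: 5
Edit distance = 5


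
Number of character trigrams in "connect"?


Word: "connect" (length 7)
Number of 3-grams = length - 3 + 1 = 7 - 3 + 1
= 5


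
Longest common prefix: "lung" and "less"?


Word 1: "lung"
Word 2: "less"
Comparing from start:
  Pos 0: 'l' == 'l'
  Pos 1: 'u' != 'e' (stop)
LCP = "l" (length 1)


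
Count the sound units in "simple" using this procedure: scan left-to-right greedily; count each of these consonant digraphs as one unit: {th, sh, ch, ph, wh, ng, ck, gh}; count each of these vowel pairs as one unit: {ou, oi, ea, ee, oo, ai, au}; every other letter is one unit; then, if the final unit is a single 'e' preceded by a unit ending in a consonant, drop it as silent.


Word: "simple" (6 letters)
Left-to-right scan:
  [1] 's' (letter)
  [2] 'i' (letter)
  [3] 'm' (letter)
  [4] 'p' (letter)
  [5] 'l' (letter)
  [6] 'e' (letter)
Units from scan: 6
Final unit is 'e' after a consonant -> drop as silent (-1)
Sound units = 5 units


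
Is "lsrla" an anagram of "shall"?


Word 1: "shall" → sorted: ahlls
Word 2: "lsrla" → sorted: allrs
Same letters? ahlls != allrs
Anagram = No


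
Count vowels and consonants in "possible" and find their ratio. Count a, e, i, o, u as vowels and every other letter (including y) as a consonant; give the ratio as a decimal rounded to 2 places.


Word: "possible"
Vowels (a,e,i,o,u): 3
Consonants: 5
Ratio = 3/5
= 0.60


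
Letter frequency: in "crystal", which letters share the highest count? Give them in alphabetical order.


Word: "crystal"
Letter counts:
  'a': 1
  'c': 1
  'l': 1
  'r': 1
  's': 1
  't': 1
  'y': 1
Maximum count = 1
Most frequent = 'a', 'c', 'l', 'r', 's', 't', 'y' (1 time each)


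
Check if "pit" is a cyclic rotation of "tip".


Word: "tip", Candidate: "pit"
Method: check if candidate is substring of word+word
"tiptip" contains "pit"? No
Is rotation = No


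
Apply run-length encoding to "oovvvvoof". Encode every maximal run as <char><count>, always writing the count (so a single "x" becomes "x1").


String: "oovvvvoof"
Scanning for consecutive runs:
  'o' x 2
  'v' x 4
  'o' x 2
  'f' x 1
RLE = "o2v4o2f1"


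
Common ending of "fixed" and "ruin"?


Word 1: "fixed"
Word 2: "ruin"
Comparing from end:
  Pos -1: 'd' != 'n' (stop)
LCS = "" (length 0)


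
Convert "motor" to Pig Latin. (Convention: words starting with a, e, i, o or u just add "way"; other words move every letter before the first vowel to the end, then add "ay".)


Word: "motor"
Starts with consonant(s) → move to end, add 'ay'
Consonant cluster: "m"
Pig Latin = "otormay"


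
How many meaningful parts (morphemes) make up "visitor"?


Word: "visitor"
Morphemes: visit | -or
Each morpheme carries meaning
= 2 morphemes


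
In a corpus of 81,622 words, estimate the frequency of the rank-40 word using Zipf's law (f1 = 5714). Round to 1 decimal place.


Zipf's law: f(r) = f(1) / r
f(1) = 5714
f(40) = 5714 / 40
= 142.9 occurrences


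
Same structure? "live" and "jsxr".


Pattern of "live": [0, 1, 2, 3]
Pattern of "jsxr": [0, 1, 2, 3]
Patterns match
Same pattern = Yes


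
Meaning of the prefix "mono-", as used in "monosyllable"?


Prefix: mono-
Example: monosyllable = mono- + syllable
Meaning = one


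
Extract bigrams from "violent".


Word: "violent" (length 7)
Number of bigrams = 7 - 2 + 1 = 6
  Position 0: "vi"
  Position 1: "io"
  Position 2: "ol"
  Position 3: "le"
  Position 4: "en"
  Position 5: "nt"
Bigrams = "vi", "io", "ol", "le", "en", "nt"


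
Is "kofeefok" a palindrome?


Word: "kofeefok"
Reversed: "kofeefok"
Forward == Backward? kofeefok == kofeefok
Palindrome = Yes


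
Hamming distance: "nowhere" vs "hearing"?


Comparing character by character (same length = 7):
  Pos 0: 'n' vs 'h' !=
  Pos 1: 'o' vs 'e' !=
  Pos 2: 'w' vs 'a' !=
  Pos 3: 'h' vs 'r' !=
  Pos 4: 'e' vs 'i' !=
  Pos 5: 'r' vs 'n' !=
  Pos 6: 'e' vs 'g' !=
Hamming distance = 7


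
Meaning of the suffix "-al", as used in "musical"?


Suffix: -al
Example: musical (music + -al)
Meaning = relating to


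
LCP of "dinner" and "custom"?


Word 1: "dinner"
Word 2: "custom"
Comparing from start:
  Pos 0: 'd' != 'c' (stop)
LCP = "" (length 0)


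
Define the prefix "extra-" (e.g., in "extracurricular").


Prefix: extra-
As in: extracurricular -> extra- + curricular
Meaning = beyond


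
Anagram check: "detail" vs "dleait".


Word 1: "detail" → sorted: adeilt
Word 2: "dleait" → sorted: adeilt
Same letters? adeilt == adeilt
Anagram = Yes


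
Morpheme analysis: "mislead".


Word: "mislead"
Morphemes: mis- | lead
Each morpheme carries meaning
= 2 morphemes


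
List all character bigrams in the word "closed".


Word: "closed" (length 6)
Number of bigrams = 6 - 2 + 1 = 5
  Position 0: "cl"
  Position 1: "lo"
  Position 2: "os"
  Position 3: "se"
  Position 4: "ed"
Bigrams = "cl", "lo", "os", "se", "ed"


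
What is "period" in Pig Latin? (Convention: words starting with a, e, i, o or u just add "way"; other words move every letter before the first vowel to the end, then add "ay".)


Word: "period"
Starts with consonant(s) → move to end, add 'ay'
Consonant cluster: "p"
Pig Latin = "eriodpay"


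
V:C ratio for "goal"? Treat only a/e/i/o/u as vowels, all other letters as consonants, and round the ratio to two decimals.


Word: "goal"
Vowels (a,e,i,o,u): 2
Consonants: 2
Ratio = 2/2
= 1.00


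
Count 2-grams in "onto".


Word: "onto" (length 4)
Number of 2-grams = length - 2 + 1 = 4 - 2 + 1
= 3


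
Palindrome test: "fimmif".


Word: "fimmif"
Reversed: "fimmif"
Forward == Backward? fimmif == fimmif
Palindrome = Yes


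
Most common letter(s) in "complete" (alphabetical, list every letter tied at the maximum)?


Word: "complete"
Letter counts:
  'c': 1
  'e': 2
  'l': 1
  'm': 1
  'o': 1
  'p': 1
  't': 1
Maximum count = 2
Most frequent = 'e' (2 times each)


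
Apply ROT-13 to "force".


Word: "force"
Shift: 13
Each letter → (letter + shift) mod 26:
  'f' (5) + 13 = 18 → 's'
  'o' (14) + 13 = 1 → 'b'
  'r' (17) + 13 = 4 → 'e'
  'c' (2) + 13 = 15 → 'p'
  'e' (4) + 13 = 17 → 'r'
Result = "sbepr"


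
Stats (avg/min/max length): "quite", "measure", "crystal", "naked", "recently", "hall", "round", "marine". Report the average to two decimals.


Lengths: "quite"=5, "measure"=7, "crystal"=7, "naked"=5, "recently"=8, "hall"=4, "round"=5, "marine"=6
Sum = 47, Count = 8
Average = 47/8 = 5.88
= avg=5.88, min=4, max=8


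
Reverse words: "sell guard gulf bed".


Original: "sell guard gulf bed"
Words (1..n): sell | guard | gulf | bed
Reversed (n..1): bed | gulf | guard | sell
Result = "bed gulf guard sell"


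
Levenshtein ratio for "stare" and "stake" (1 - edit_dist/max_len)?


Word 1: "stare" (length 5)
Word 2: "stake" (length 5)
One optimal edit sequence:
  1. keep 's'
  2. keep 't'
  3. keep 'a'
  4. substitute 'r' -> 'k'  (+1)
  5. keep 'e'
Edit distance = 1
Max length = max(5, 5) = 5
Similarity = 1 - 1/5
= 0.8000


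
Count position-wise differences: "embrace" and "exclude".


Comparing character by character (same length = 7):
  Pos 0: 'e' vs 'e' =
  Pos 1: 'm' vs 'x' !=
  Pos 2: 'b' vs 'c' !=
  Pos 3: 'r' vs 'l' !=
  Pos 4: 'a' vs 'u' !=
  Pos 5: 'c' vs 'd' !=
  Pos 6: 'e' vs 'e' =
Hamming distance = 5


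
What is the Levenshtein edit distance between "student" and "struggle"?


Word 1: "student" (length 7)
Word 2: "struggle" (length 8)
One optimal edit sequence (insert/delete/substitute each cost 1):
  1. keep 's'
  2. keep 't'
  3. insert 'r'  (+1)
  4. keep 'u'
  5. substitute 'd' -> 'g'  (+1)
  6. substitute 'e' -> 'g'  (+1)
  7. substitute 'n' -> 'l'  (+1)
  8. substitute 't' -> 'e'  (+1)
Total edit operations: 5
Edit distance = 5


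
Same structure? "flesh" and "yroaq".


Pattern of "flesh": [0, 1, 2, 3, 4]
Pattern of "yroaq": [0, 1, 2, 3, 4]
Patterns match
Same pattern = Yes


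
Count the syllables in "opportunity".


Word: "opportunity"
Syllable breakdown: op / por / tu / ni / ty
Counting: 5 parts
= 5 syllables


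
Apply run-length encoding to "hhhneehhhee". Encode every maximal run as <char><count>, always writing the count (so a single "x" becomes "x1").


String: "hhhneehhhee"
Scanning for consecutive runs:
  'h' x 3
  'n' x 1
  'e' x 2
  'h' x 3
  'e' x 2
RLE = "h3n1e2h3e2"
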